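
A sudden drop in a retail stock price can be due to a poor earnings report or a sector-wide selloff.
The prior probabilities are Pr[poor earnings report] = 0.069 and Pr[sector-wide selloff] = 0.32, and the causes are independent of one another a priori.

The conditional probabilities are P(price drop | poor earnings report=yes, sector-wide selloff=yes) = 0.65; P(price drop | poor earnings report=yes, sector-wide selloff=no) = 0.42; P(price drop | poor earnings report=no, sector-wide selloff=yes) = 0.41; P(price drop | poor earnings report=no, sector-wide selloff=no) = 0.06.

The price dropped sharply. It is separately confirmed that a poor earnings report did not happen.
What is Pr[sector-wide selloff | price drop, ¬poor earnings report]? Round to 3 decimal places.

Enumerate both values of sector-wide selloff and weight by the priors:
  P(price drop | ¬poor earnings report) = 0.06×0.68 + 0.41×0.32
        = 0.040800 + 0.131200 = 0.172000
Keeping only the sector-wide selloff-present terms gives 0.131200, so
  P(sector-wide selloff | price drop, ¬poor earnings report) = 0.131200 / 0.172000 ≈ 0.763

Pr[sector-wide selloff | price drop, ¬poor earnings report] ≈ 0.763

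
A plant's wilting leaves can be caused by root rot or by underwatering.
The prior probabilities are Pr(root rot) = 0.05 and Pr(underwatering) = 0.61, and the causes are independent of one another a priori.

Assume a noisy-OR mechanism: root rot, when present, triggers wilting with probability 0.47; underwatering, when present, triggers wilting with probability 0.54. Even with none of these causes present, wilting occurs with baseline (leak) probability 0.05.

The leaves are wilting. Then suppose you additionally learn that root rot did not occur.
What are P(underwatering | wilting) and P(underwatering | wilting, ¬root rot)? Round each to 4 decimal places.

Under noisy-OR, P(wilting | causes) = 1 − (1−0.05)·∏(1−qᵢ) over the active causes.
P(wilting) = 0.05·0.95·0.39 + 0.563·0.95·0.61 + 0.4965·0.05·0.39 + 0.76839·0.05·0.61 = 0.018525 + 0.326258 + 0.009682 + 0.023436 = 0.377901
The underwatering-present share is 0.326258 + 0.023436 = 0.349694.
Hence the posterior is 0.349694/0.377901 ≈ 0.9254.

With the extra evidence:
P(wilting | ¬root rot) = 0.05×0.39 + 0.563×0.61 = 0.019500 + 0.343430 = 0.362930
Restricting to configurations with underwatering present: 0.563×0.61 = 0.343430.
P(underwatering | wilting, ¬root rot) = 0.343430 / 0.362930 ≈ 0.9463

P(underwatering | wilting) ≈ 0.9254; P(underwatering | wilting, ¬root rot) ≈ 0.9463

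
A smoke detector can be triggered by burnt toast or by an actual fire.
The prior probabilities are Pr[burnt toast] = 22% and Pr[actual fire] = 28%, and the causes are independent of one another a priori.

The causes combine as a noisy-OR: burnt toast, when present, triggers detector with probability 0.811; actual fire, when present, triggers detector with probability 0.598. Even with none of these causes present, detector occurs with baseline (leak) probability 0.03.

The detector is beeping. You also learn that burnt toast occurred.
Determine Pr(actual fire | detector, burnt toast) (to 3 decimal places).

Pr(actual fire | detector, burnt toast) ≈ 0.306

Under noisy-OR, P(detector | causes) = 1 − (1−0.03)·∏(1−qᵢ) over the active causes.
Weight on actual fire=true, given the evidence: 0.926301*0.28 = 0.259364
The normalizing constant is 0.81667*0.72 + 0.926301*0.28 = 0.847366
Posterior = 0.259364 / 0.847366 ≈ 0.306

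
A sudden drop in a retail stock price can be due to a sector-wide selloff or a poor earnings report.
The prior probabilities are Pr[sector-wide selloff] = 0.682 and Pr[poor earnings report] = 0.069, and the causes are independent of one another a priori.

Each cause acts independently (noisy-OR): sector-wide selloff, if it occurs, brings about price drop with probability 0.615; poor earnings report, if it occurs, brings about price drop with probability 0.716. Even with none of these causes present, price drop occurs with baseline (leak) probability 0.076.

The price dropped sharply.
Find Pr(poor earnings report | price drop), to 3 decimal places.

Pr(poor earnings report | price drop) ≈ 0.119

Under noisy-OR, P(price drop | causes) = 1 − (1−0.076)·∏(1−qᵢ) over the active causes.
By total probability over the 4 (sector-wide selloff, poor earnings report) configurations:
  P(price drop) = 0.076×0.318×0.931 + 0.737584×0.318×0.069 + 0.64426×0.682×0.931 + 0.89897×0.682×0.069
        = 0.022500 + 0.016184 + 0.409068 + 0.042304 = 0.490056
The terms with poor earnings report present sum to 0.058488, so
  P(poor earnings report | price drop) = 0.058488 / 0.490056 ≈ 0.119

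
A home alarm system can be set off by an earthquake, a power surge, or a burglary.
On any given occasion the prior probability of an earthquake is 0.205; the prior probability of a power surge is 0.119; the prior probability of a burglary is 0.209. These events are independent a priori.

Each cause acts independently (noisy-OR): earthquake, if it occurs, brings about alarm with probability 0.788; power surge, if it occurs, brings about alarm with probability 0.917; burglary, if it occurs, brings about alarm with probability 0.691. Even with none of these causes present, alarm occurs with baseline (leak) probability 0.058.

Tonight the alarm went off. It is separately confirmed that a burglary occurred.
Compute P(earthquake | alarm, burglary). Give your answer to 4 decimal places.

Under noisy-OR, P(alarm | causes) = 1 − (1−0.058)·∏(1−qᵢ) over the active causes.
P(alarm | burglary) = 0.708922·0.795·0.881 + 0.975841·0.795·0.119 + 0.938291·0.205·0.881 + 0.994878·0.205·0.119 = 0.496525 + 0.092319 + 0.169460 + 0.024270 = 0.782574
Restricting to configurations with earthquake present: 0.169460 + 0.024270 = 0.193730.
Hence the posterior is 0.193730/0.782574 ≈ 0.2476.

P(earthquake | alarm, burglary) ≈ 0.2476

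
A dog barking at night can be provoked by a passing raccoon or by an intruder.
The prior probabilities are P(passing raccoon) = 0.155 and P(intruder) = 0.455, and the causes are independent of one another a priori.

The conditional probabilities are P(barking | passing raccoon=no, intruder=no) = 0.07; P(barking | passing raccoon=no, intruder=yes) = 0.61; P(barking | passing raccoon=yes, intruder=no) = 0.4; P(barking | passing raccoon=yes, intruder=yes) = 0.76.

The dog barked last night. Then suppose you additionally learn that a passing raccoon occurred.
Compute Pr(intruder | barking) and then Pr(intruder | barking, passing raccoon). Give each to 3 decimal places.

P(barking) = 0.07*0.845*0.545 + 0.61*0.845*0.455 + 0.4*0.155*0.545 + 0.76*0.155*0.455 = 0.032237 + 0.234530 + 0.033790 + 0.053599 = 0.354156
Restricting to configurations with intruder present: 0.234530 + 0.053599 = 0.288129.
So P(intruder | barking) = 0.288129/0.354156 ≈ 0.814.

With the extra evidence:
P(barking | passing raccoon) = 0.4·0.545 + 0.76·0.455 = 0.218000 + 0.345800 = 0.563800
The intruder-present share is 0.76·0.455 = 0.345800.
P(intruder | barking, passing raccoon) = 0.345800 / 0.563800 ≈ 0.613

Pr(intruder | barking) ≈ 0.814; Pr(intruder | barking, passing raccoon) ≈ 0.613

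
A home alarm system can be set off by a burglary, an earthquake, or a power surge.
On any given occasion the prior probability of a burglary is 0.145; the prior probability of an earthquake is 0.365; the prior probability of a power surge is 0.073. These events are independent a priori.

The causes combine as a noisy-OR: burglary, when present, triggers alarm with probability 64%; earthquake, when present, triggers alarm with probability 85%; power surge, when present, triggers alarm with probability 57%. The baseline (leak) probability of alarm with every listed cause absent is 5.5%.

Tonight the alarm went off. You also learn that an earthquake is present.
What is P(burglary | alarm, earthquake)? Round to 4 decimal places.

Under noisy-OR, P(alarm | causes) = 1 − (1−0.055)·∏(1−qᵢ) over the active causes.
P(alarm | earthquake) = 0.85825*0.855*0.927 + 0.939048*0.855*0.073 + 0.94897*0.145*0.927 + 0.978057*0.145*0.073 = 0.680236 + 0.058611 + 0.127556 + 0.010353 = 0.876756
Restricting to configurations with burglary present: 0.127556 + 0.010353 = 0.137909.
P(burglary | alarm, earthquake) = 0.137909 / 0.876756 ≈ 0.1573

P(burglary | alarm, earthquake) ≈ 0.1573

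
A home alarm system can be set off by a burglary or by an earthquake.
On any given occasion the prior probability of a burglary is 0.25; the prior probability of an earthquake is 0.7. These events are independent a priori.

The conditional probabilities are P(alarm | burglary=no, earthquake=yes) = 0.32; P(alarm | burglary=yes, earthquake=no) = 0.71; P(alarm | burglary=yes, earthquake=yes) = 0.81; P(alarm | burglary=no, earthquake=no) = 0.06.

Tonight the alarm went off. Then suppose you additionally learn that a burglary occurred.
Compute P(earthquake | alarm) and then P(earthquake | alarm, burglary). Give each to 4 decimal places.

Weight on earthquake=true, given the evidence: 0.168000 + 0.141750 = 0.309750
Denominator P(alarm): 0.06·0.75·0.3 + 0.32·0.75·0.7 + 0.71·0.25·0.3 + 0.81·0.25·0.7 = 0.376500
P(earthquake | alarm) = 0.309750/0.376500 ≈ 0.8227

Now also conditioning on burglary=true:
P(alarm | burglary) = 0.71×0.3 + 0.81×0.7 = 0.213000 + 0.567000 = 0.780000
Of this, 0.567000 comes from 0.81×0.7 (the earthquake=true cases).
So P(earthquake | alarm, burglary) = 0.567000/0.780000 ≈ 0.7269.
— burglary explains away the evidence for earthquake.

P(earthquake | alarm) ≈ 0.8227; P(earthquake | alarm, burglary) ≈ 0.7269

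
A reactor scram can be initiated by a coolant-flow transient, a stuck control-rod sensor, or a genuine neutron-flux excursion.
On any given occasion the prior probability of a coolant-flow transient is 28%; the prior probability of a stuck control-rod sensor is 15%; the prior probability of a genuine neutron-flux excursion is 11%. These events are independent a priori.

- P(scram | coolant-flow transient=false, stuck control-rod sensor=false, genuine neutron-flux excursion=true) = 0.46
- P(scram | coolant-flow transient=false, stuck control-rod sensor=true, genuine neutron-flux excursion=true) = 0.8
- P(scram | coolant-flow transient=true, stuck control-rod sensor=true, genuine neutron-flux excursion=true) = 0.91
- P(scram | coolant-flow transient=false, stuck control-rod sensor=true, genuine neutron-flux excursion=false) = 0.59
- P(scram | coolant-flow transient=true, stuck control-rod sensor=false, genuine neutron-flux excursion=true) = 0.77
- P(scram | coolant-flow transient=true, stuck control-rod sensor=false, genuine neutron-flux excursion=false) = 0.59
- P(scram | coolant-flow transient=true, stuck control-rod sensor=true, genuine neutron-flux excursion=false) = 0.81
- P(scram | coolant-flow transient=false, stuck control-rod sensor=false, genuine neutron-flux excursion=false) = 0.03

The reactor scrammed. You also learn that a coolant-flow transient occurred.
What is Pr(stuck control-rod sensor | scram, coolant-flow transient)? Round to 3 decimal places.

Pr(stuck control-rod sensor | scram, coolant-flow transient) ≈ 0.192

P(scram | coolant-flow transient) = 0.59*0.85*0.89 + 0.77*0.85*0.11 + 0.81*0.15*0.89 + 0.91*0.15*0.11 = 0.446335 + 0.071995 + 0.108135 + 0.015015 = 0.641480
The stuck control-rod sensor-present share is 0.108135 + 0.015015 = 0.123150.
So P(stuck control-rod sensor | scram, coolant-flow transient) = 0.123150/0.641480 ≈ 0.192.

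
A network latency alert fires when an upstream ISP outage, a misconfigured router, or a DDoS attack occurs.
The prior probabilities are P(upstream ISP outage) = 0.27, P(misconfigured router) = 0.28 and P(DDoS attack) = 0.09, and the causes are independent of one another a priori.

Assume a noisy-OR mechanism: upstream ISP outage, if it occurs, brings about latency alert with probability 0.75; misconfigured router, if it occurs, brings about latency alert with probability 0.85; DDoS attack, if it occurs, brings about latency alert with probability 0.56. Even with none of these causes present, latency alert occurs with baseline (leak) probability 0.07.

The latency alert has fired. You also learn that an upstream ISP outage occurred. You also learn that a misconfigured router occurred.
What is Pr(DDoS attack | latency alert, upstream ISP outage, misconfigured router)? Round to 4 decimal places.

Under noisy-OR, P(latency alert | causes) = 1 − (1−0.07)·∏(1−qᵢ) over the active causes.
P(latency alert | upstream ISP outage, misconfigured router) = 0.965125×0.91 + 0.984655×0.09 = 0.878264 + 0.088619 = 0.966883
Restricting to configurations with DDoS attack present: 0.984655×0.09 = 0.088619.
Hence the posterior is 0.088619/0.966883 ≈ 0.0917.

Pr(DDoS attack | latency alert, upstream ISP outage, misconfigured router) ≈ 0.0917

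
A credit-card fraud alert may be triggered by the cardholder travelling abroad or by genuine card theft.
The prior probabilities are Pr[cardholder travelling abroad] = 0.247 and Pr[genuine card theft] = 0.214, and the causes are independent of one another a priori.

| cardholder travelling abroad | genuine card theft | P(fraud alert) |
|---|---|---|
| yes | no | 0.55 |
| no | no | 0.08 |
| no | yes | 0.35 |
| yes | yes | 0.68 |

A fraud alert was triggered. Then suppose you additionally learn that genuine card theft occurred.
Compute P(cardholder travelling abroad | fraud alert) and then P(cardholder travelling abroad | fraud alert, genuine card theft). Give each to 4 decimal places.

For the numerator, keep only cardholder travelling abroad=true terms: 0.106778 + 0.035943 = 0.142721
Denominator P(fraud alert): 0.08×0.753×0.786 + 0.35×0.753×0.214 + 0.55×0.247×0.786 + 0.68×0.247×0.214 = 0.246470
Posterior = 0.142721 / 0.246470 ≈ 0.5791

Now condition on the additional information:
Enumerate both values of cardholder travelling abroad and weight by the priors:
  P(fraud alert | genuine card theft) = 0.35·0.753 + 0.68·0.247
        = 0.263550 + 0.167960 = 0.431510
The terms with cardholder travelling abroad present sum to 0.167960, so
  P(cardholder travelling abroad | fraud alert, genuine card theft) = 0.167960 / 0.431510 ≈ 0.3892

P(cardholder travelling abroad | fraud alert) ≈ 0.5791; P(cardholder travelling abroad | fraud alert, genuine card theft) ≈ 0.3892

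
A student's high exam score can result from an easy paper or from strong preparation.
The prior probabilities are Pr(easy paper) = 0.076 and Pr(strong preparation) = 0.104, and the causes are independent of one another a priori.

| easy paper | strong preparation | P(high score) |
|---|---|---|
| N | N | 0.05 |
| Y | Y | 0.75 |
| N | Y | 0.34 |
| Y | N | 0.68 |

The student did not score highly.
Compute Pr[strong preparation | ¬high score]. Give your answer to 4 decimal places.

Pr[strong preparation | ¬high score] ≈ 0.0749

P(¬high score) = 0.95·0.924·0.896 + 0.66·0.924·0.104 + 0.32·0.076·0.896 + 0.25·0.076·0.104 = 0.786509 + 0.063423 + 0.021791 + 0.001976 = 0.873699
Of this, 0.065399 comes from 0.063423 + 0.001976 (the strong preparation=true cases).
P(strong preparation | ¬high score) = 0.065399 / 0.873699 ≈ 0.0749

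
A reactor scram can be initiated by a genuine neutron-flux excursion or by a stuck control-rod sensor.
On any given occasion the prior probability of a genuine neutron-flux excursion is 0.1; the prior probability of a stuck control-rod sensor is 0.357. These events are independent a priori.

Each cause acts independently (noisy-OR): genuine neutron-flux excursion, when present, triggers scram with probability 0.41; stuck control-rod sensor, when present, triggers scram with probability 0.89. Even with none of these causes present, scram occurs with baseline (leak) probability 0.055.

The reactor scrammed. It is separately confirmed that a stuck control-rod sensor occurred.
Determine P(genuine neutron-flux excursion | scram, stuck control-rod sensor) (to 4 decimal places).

P(genuine neutron-flux excursion | scram, stuck control-rod sensor) ≈ 0.1043

Under noisy-OR, P(scram | causes) = 1 − (1−0.055)·∏(1−qᵢ) over the active causes.
Enumerate both values of genuine neutron-flux excursion and weight by the priors:
  P(scram | stuck control-rod sensor) = 0.89605×0.9 + 0.93867×0.1
        = 0.806445 + 0.093867 = 0.900312
Configurations with genuine neutron-flux excursion contribute 0.093867, so
  P(genuine neutron-flux excursion | scram, stuck control-rod sensor) = 0.093867 / 0.900312 ≈ 0.1043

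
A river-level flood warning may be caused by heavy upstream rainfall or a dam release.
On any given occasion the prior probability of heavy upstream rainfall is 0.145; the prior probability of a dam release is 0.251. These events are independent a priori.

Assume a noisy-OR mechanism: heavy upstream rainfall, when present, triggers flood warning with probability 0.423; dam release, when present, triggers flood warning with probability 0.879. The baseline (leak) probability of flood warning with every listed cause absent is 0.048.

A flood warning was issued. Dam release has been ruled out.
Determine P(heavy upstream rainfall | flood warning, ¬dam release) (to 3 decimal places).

P(heavy upstream rainfall | flood warning, ¬dam release) ≈ 0.614

Under noisy-OR, P(flood warning | causes) = 1 − (1−0.048)·∏(1−qᵢ) over the active causes.
Numerator (weight on configurations with heavy upstream rainfall): 0.450696·0.145 = 0.065351
Normalizer over all consistent configurations: 0.048·0.855 + 0.450696·0.145 = 0.106391
P(heavy upstream rainfall | flood warning, ¬dam release) = 0.065351/0.106391 ≈ 0.614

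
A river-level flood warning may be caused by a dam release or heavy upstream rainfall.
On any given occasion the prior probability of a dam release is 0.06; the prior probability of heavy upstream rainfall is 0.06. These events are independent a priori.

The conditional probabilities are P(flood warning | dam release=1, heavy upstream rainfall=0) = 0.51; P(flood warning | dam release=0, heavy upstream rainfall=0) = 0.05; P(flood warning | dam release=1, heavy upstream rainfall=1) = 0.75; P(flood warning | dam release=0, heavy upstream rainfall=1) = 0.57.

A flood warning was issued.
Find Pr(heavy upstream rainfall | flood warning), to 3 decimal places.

Pr(heavy upstream rainfall | flood warning) ≈ 0.323

By total probability over the 4 (dam release, heavy upstream rainfall) configurations:
  P(flood warning) = 0.05·0.94·0.94 + 0.57·0.94·0.06 + 0.51·0.06·0.94 + 0.75·0.06·0.06
        = 0.044180 + 0.032148 + 0.028764 + 0.002700 = 0.107792
Keeping only the heavy upstream rainfall-present terms gives 0.034848, so
  P(heavy upstream rainfall | flood warning) = 0.034848 / 0.107792 ≈ 0.323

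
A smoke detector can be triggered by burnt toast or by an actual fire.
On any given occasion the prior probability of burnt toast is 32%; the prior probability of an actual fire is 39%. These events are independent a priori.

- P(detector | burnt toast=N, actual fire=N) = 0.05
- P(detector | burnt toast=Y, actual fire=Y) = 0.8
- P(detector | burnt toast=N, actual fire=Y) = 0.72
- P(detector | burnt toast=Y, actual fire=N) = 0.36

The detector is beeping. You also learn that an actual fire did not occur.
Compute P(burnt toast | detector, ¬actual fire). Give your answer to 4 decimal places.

P(burnt toast | detector, ¬actual fire) ≈ 0.7721

P(detector | ¬actual fire) = 0.05·0.68 + 0.36·0.32 = 0.034000 + 0.115200 = 0.149200
Of this, 0.115200 comes from 0.36·0.32 (the burnt toast=true cases).
Hence the posterior is 0.115200/0.149200 ≈ 0.7721.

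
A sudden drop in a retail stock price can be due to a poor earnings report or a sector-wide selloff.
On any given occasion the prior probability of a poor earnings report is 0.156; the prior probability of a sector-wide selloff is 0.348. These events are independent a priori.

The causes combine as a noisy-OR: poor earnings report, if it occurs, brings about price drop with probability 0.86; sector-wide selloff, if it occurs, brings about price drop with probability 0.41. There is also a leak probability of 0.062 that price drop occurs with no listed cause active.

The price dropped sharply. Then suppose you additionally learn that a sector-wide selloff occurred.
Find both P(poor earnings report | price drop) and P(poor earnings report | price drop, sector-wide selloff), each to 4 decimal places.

Under noisy-OR, P(price drop | causes) = 1 − (1−0.062)·∏(1−qᵢ) over the active causes.
For the numerator, keep only poor earnings report=true terms: 0.088355 + 0.050082 = 0.138437
The normalizing constant is 0.062×0.844×0.652 + 0.44658×0.844×0.348 + 0.86868×0.156×0.652 + 0.922521×0.156×0.348 = 0.303721
Posterior = 0.138437 / 0.303721 ≈ 0.4558

Now condition on the additional information:
By total probability over both values of poor earnings report:
  P(price drop | sector-wide selloff) = 0.44658·0.844 + 0.922521·0.156
        = 0.376914 + 0.143913 = 0.520827
The terms with poor earnings report present sum to 0.143913, so
  P(poor earnings report | price drop, sector-wide selloff) = 0.143913 / 0.520827 ≈ 0.2763
Conditioning on sector-wide selloff lowers the posterior on poor earnings report: the classic explaining-away effect in a common-effect structure.

P(poor earnings report | price drop) ≈ 0.4558; P(poor earnings report | price drop, sector-wide selloff) ≈ 0.2763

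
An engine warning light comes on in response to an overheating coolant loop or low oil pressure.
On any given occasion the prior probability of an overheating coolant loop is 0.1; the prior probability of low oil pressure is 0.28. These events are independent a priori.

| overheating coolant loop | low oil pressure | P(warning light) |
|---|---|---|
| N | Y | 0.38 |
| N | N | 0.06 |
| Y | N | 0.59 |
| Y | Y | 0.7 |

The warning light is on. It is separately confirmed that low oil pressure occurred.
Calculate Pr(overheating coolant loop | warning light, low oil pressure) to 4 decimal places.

Pr(overheating coolant loop | warning light, low oil pressure) ≈ 0.1699

Enumerate both values of overheating coolant loop and weight by the priors:
  P(warning light | low oil pressure) = 0.38×0.9 + 0.7×0.1
        = 0.342000 + 0.070000 = 0.412000
Configurations with overheating coolant loop contribute 0.070000, so
  P(overheating coolant loop | warning light, low oil pressure) = 0.070000 / 0.412000 ≈ 0.1699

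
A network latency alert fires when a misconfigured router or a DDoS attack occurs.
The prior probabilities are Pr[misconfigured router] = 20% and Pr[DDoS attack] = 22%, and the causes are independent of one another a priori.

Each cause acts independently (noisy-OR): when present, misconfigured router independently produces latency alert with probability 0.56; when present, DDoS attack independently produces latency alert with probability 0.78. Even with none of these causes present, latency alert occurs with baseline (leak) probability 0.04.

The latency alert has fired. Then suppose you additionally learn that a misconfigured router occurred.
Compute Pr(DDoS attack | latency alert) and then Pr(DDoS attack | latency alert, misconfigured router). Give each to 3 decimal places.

Under noisy-OR, P(latency alert | causes) = 1 − (1−0.04)·∏(1−qᵢ) over the active causes.
For the numerator, keep only DDoS attack=true terms: 0.138829 + 0.039911 = 0.178740
Denominator P(latency alert): 0.04*0.8*0.78 + 0.7888*0.8*0.22 + 0.5776*0.2*0.78 + 0.907072*0.2*0.22 = 0.293806
P(DDoS attack | latency alert) = 0.178740/0.293806 ≈ 0.608

Now condition on the additional information:
Enumerate both values of DDoS attack and weight by the priors:
  P(latency alert | misconfigured router) = 0.5776*0.78 + 0.907072*0.22
        = 0.450528 + 0.199556 = 0.650084
Configurations with DDoS attack contribute 0.199556, so
  P(DDoS attack | latency alert, misconfigured router) = 0.199556 / 0.650084 ≈ 0.307
The drop from 0.608 to 0.307 is the explaining-away (discounting) effect.

Pr(DDoS attack | latency alert) ≈ 0.608; Pr(DDoS attack | latency alert, misconfigured router) ≈ 0.307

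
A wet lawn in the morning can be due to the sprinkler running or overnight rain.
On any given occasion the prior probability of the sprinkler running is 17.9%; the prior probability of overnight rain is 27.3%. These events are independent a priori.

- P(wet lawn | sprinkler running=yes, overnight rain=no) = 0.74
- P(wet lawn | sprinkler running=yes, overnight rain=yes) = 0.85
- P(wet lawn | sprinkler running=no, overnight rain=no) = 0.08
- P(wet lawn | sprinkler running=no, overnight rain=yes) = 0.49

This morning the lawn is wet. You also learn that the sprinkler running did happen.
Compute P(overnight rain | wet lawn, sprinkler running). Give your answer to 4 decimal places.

P(overnight rain | wet lawn, sprinkler running) ≈ 0.3014

Numerator (weight on configurations with overnight rain): 0.85×0.273 = 0.232050
Normalizer over all consistent configurations: 0.74×0.727 + 0.85×0.273 = 0.770030
Posterior = 0.232050 / 0.770030 ≈ 0.3014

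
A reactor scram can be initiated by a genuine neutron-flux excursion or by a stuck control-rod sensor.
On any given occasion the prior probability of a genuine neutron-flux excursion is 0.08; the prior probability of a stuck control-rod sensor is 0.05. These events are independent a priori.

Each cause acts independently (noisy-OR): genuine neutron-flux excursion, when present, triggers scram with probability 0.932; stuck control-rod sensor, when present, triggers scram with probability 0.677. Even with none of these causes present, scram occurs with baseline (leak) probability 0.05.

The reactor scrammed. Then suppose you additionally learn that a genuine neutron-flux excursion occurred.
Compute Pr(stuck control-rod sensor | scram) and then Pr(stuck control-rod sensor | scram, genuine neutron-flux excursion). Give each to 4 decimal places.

Under noisy-OR, P(scram | causes) = 1 − (1−0.05)·∏(1−qᵢ) over the active causes.
Sum P(scram|·) weighted by the priors over the 4 (genuine neutron-flux excursion, stuck control-rod sensor) configurations:
  P(scram) = 0.05*0.92*0.95 + 0.69315*0.92*0.05 + 0.9354*0.08*0.95 + 0.979134*0.08*0.05
        = 0.043700 + 0.031885 + 0.071090 + 0.003917 = 0.150592
The terms with stuck control-rod sensor present sum to 0.035802, so
  P(stuck control-rod sensor | scram) = 0.035802 / 0.150592 ≈ 0.2377

Now also conditioning on genuine neutron-flux excursion=true:
By total probability over both values of stuck control-rod sensor:
  P(scram | genuine neutron-flux excursion) = 0.9354*0.95 + 0.979134*0.05
        = 0.888630 + 0.048957 = 0.937587
Configurations with stuck control-rod sensor contribute 0.048957, so
  P(stuck control-rod sensor | scram, genuine neutron-flux excursion) = 0.048957 / 0.937587 ≈ 0.0522
The drop from 0.2377 to 0.0522 is the explaining-away (discounting) effect.

Pr(stuck control-rod sensor | scram) ≈ 0.2377; Pr(stuck control-rod sensor | scram, genuine neutron-flux excursion) ≈ 0.0522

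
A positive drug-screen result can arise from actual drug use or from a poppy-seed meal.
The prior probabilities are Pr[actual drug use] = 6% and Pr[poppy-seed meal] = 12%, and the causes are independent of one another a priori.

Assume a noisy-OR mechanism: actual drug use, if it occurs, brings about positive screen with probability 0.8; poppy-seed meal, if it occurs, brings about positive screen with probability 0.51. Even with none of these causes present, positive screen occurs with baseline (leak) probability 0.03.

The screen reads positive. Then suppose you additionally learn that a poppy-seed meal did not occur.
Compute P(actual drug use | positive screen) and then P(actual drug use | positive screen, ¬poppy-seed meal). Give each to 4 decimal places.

Under noisy-OR, P(positive screen | causes) = 1 − (1−0.03)·∏(1−qᵢ) over the active causes.
P(positive screen) = 0.03*0.94*0.88 + 0.5247*0.94*0.12 + 0.806*0.06*0.88 + 0.90494*0.06*0.12 = 0.024816 + 0.059186 + 0.042557 + 0.006516 = 0.133075
Of this, 0.049073 comes from 0.042557 + 0.006516 (the actual drug use=true cases).
P(actual drug use | positive screen) = 0.049073 / 0.133075 ≈ 0.3688

With the extra evidence:
P(positive screen | ¬poppy-seed meal) = 0.03*0.94 + 0.806*0.06 = 0.028200 + 0.048360 = 0.076560
The actual drug use-present share is 0.806*0.06 = 0.048360.
Hence the posterior is 0.048360/0.076560 ≈ 0.6317.

P(actual drug use | positive screen) ≈ 0.3688; P(actual drug use | positive screen, ¬poppy-seed meal) ≈ 0.6317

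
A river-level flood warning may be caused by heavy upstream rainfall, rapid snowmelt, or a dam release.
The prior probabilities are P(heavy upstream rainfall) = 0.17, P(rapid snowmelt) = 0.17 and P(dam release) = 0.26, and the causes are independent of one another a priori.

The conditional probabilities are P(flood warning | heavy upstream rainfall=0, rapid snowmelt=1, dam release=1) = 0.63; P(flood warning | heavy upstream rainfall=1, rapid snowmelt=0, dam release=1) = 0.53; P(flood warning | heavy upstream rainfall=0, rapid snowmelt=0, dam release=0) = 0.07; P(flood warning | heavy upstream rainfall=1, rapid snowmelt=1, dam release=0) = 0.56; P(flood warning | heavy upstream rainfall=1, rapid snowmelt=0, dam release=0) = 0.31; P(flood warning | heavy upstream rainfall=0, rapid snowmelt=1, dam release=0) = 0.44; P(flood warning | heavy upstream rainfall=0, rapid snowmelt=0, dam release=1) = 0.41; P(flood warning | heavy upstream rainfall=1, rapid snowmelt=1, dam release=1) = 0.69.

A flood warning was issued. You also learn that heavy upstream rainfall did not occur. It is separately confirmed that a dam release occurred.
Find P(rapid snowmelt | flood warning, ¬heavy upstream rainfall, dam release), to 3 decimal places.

P(rapid snowmelt | flood warning, ¬heavy upstream rainfall, dam release) ≈ 0.239

Sum P(flood warning|·) weighted by the priors over both values of rapid snowmelt:
  P(flood warning | ¬heavy upstream rainfall, dam release) = 0.41·0.83 + 0.63·0.17
        = 0.340300 + 0.107100 = 0.447400
Configurations with rapid snowmelt contribute 0.107100, so
  P(rapid snowmelt | flood warning, ¬heavy upstream rainfall, dam release) = 0.107100 / 0.447400 ≈ 0.239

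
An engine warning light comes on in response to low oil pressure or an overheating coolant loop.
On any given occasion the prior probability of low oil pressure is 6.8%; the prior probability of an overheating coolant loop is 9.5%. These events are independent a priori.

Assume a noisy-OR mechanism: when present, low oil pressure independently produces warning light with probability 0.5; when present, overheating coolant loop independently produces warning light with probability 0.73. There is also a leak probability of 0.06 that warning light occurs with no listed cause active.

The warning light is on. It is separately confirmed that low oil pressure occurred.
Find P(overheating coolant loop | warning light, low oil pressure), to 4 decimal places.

Under noisy-OR, P(warning light | causes) = 1 − (1−0.06)·∏(1−qᵢ) over the active causes.
P(warning light | low oil pressure) = 0.53*0.905 + 0.8731*0.095 = 0.479650 + 0.082945 = 0.562595
Of this, 0.082945 comes from 0.8731*0.095 (the overheating coolant loop=true cases).
P(overheating coolant loop | warning light, low oil pressure) = 0.082945 / 0.562595 ≈ 0.1474

P(overheating coolant loop | warning light, low oil pressure) ≈ 0.1474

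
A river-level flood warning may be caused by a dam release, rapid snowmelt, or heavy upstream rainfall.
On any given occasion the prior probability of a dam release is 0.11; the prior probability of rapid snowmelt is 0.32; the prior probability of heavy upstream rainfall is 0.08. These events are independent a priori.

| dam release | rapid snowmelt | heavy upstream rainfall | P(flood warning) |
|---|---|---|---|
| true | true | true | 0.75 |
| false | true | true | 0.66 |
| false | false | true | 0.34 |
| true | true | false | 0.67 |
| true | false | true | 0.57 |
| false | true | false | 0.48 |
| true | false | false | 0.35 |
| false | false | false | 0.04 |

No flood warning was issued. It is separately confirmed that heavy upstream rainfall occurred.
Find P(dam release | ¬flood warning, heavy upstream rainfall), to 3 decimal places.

P(¬flood warning | heavy upstream rainfall) = 0.66·0.89·0.68 + 0.34·0.89·0.32 + 0.43·0.11·0.68 + 0.25·0.11·0.32 = 0.399432 + 0.096832 + 0.032164 + 0.008800 = 0.537228
Of this, 0.040964 comes from 0.032164 + 0.008800 (the dam release=true cases).
So P(dam release | ¬flood warning, heavy upstream rainfall) = 0.040964/0.537228 ≈ 0.076.

P(dam release | ¬flood warning, heavy upstream rainfall) ≈ 0.076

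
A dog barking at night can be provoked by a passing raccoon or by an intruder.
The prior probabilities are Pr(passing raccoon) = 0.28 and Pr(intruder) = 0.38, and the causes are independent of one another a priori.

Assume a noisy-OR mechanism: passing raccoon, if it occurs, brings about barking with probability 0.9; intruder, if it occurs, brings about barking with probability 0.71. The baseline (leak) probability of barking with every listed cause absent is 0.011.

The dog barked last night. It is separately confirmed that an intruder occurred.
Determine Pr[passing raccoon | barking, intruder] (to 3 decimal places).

Pr[passing raccoon | barking, intruder] ≈ 0.346

Under noisy-OR, P(barking | causes) = 1 − (1−0.011)·∏(1−qᵢ) over the active causes.
Numerator (weight on configurations with passing raccoon): 0.971319·0.28 = 0.271969
Normalizer over all consistent configurations: 0.71319·0.72 + 0.971319·0.28 = 0.785466
P(passing raccoon | barking, intruder) = 0.271969/0.785466 ≈ 0.346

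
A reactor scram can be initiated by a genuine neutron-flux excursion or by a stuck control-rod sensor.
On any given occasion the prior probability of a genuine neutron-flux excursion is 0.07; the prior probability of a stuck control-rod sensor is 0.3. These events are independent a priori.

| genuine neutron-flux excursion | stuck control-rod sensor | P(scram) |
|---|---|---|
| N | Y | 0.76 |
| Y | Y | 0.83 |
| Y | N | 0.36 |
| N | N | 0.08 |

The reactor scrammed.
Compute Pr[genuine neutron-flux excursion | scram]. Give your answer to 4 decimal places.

Weight on genuine neutron-flux excursion=true, given the evidence: 0.017640 + 0.017430 = 0.035070
Normalizer over all consistent configurations: 0.08*0.93*0.7 + 0.76*0.93*0.3 + 0.36*0.07*0.7 + 0.83*0.07*0.3 = 0.299190
P(genuine neutron-flux excursion | scram) = 0.035070/0.299190 ≈ 0.1172

Pr[genuine neutron-flux excursion | scram] ≈ 0.1172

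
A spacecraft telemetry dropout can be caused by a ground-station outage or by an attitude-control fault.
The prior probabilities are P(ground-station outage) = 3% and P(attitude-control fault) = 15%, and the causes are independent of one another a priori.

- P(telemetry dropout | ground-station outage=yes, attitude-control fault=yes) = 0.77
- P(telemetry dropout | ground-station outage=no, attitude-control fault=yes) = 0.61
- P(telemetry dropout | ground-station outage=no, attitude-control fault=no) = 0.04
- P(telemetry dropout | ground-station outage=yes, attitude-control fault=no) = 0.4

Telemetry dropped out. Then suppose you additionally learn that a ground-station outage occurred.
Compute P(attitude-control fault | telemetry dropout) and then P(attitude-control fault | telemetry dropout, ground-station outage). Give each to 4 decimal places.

P(attitude-control fault | telemetry dropout) ≈ 0.6811; P(attitude-control fault | telemetry dropout, ground-station outage) ≈ 0.2536

Sum P(telemetry dropout|·) weighted by the priors over the 4 (ground-station outage, attitude-control fault) configurations:
  P(telemetry dropout) = 0.04*0.97*0.85 + 0.61*0.97*0.15 + 0.4*0.03*0.85 + 0.77*0.03*0.15
        = 0.032980 + 0.088755 + 0.010200 + 0.003465 = 0.135400
Configurations with attitude-control fault contribute 0.092220, so
  P(attitude-control fault | telemetry dropout) = 0.092220 / 0.135400 ≈ 0.6811

Now condition on the additional information:
For the numerator, keep only attitude-control fault=true terms: 0.77·0.15 = 0.115500
Normalizer over all consistent configurations: 0.4·0.85 + 0.77·0.15 = 0.455500
Posterior = 0.115500 / 0.455500 ≈ 0.2536
This is intercausal reasoning (explaining away): once ground-station outage accounts for the telemetry dropout, attitude-control fault becomes less likely.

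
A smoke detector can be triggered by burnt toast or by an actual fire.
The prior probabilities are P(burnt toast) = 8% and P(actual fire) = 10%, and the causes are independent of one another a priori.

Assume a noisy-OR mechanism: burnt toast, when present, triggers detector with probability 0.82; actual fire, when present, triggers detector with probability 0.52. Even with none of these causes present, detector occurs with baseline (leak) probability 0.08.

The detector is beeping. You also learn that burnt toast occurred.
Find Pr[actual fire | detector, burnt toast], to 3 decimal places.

Under noisy-OR, P(detector | causes) = 1 − (1−0.08)·∏(1−qᵢ) over the active causes.
Weight on actual fire=true, given the evidence: 0.920512·0.1 = 0.092051
Normalizer over all consistent configurations: 0.8344·0.9 + 0.920512·0.1 = 0.843011
P(actual fire | detector, burnt toast) = 0.092051/0.843011 ≈ 0.109

Pr[actual fire | detector, burnt toast] ≈ 0.109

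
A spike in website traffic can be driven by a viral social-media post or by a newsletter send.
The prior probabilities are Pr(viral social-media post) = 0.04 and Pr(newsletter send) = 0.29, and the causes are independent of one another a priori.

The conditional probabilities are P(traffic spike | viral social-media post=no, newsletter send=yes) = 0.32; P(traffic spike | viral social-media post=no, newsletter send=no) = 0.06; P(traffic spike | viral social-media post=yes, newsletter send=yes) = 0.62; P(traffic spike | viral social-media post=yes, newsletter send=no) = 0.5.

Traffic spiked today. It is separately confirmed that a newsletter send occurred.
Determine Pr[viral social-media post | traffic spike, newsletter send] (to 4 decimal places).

Pr[viral social-media post | traffic spike, newsletter send] ≈ 0.0747

P(traffic spike | newsletter send) = 0.32×0.96 + 0.62×0.04 = 0.307200 + 0.024800 = 0.332000
The viral social-media post-present share is 0.62×0.04 = 0.024800.
P(viral social-media post | traffic spike, newsletter send) = 0.024800 / 0.332000 ≈ 0.0747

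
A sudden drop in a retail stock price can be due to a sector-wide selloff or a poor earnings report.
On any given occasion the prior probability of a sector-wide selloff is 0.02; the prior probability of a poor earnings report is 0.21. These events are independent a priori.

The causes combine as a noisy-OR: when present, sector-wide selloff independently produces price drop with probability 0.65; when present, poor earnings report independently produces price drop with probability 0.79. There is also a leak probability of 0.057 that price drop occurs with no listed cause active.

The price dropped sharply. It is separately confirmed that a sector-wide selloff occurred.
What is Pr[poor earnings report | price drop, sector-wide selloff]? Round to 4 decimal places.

Pr[poor earnings report | price drop, sector-wide selloff] ≈ 0.2697

Under noisy-OR, P(price drop | causes) = 1 − (1−0.057)·∏(1−qᵢ) over the active causes.
Sum P(price drop|·) weighted by the priors over both values of poor earnings report:
  P(price drop | sector-wide selloff) = 0.66995*0.79 + 0.93069*0.21
        = 0.529261 + 0.195445 = 0.724706
The terms with poor earnings report present sum to 0.195445, so
  P(poor earnings report | price drop, sector-wide selloff) = 0.195445 / 0.724706 ≈ 0.2697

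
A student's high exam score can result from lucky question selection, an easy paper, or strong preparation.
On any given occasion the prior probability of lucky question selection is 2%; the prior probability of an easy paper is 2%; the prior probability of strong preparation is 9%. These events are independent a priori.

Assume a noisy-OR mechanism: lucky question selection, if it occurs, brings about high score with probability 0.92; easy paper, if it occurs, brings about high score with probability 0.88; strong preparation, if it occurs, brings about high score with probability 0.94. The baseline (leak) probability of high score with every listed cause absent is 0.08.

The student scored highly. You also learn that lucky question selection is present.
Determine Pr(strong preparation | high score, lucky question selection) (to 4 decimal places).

Under noisy-OR, P(high score | causes) = 1 − (1−0.08)·∏(1−qᵢ) over the active causes.
Enumerate the 4 (easy paper, strong preparation) configurations and weight by the priors:
  P(high score | lucky question selection) = 0.9264·0.98·0.91 + 0.995584·0.98·0.09 + 0.991168·0.02·0.91 + 0.99947·0.02·0.09
        = 0.826164 + 0.087811 + 0.018039 + 0.001799 = 0.933813
The terms with strong preparation present sum to 0.089610, so
  P(strong preparation | high score, lucky question selection) = 0.089610 / 0.933813 ≈ 0.0960

Pr(strong preparation | high score, lucky question selection) ≈ 0.0960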